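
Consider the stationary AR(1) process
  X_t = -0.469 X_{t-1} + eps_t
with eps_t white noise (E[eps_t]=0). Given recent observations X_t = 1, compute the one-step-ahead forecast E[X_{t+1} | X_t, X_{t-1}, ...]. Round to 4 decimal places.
E[X_{t+1} \mid \mathcal F_t] = -0.4690

For an AR(p) model X_t = c + sum_i phi_i X_{t-i} + eps_t, the
one-step-ahead conditional mean is
  E[X_{t+1} | X_t, ...] = c + sum_i phi_i X_{t+1-i}.
Substitute known values:
  E[X_{t+1} | ...] = (-0.469) * (1)
                   = -0.4690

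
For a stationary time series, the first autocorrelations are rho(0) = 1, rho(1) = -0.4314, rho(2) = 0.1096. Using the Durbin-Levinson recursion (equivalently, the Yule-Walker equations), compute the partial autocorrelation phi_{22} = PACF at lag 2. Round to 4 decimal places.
\phi_{22} = -0.0940

The PACF at lag k is phi_{kk}, the last component of the solution
to the Yule-Walker system G_k phi = r_k where
  (G_k)_{ij} = rho(|i - j|), (r_k)_i = rho(i), i,j = 1..k.
Equivalently, Durbin-Levinson gives phi_{kk} iteratively:
  phi_{11} = rho(1)
  phi_{kk} = [rho(k) - sum_{j=1..k-1} phi_{k-1,j} rho(k-j)]
            / [1 - sum_{j=1..k-1} phi_{k-1,j} rho(j)],
  phi_{k,j} = phi_{k-1,j} - phi_{kk} phi_{k-1,k-j},  j = 1..k-1.
Step k = 1:
  phi_11 = rho(1) = -0.4314.
Step k = 2:
  phi_22 = [rho(2) - phi_11 rho(1)] / [1 - phi_11 rho(1)] = [0.1096 - (-0.4314)(-0.4314)] / [1 - (-0.4314)(-0.4314)]
         = -0.07650596 / 0.81389404 = -0.094.
Therefore phi_{22} = -0.0940.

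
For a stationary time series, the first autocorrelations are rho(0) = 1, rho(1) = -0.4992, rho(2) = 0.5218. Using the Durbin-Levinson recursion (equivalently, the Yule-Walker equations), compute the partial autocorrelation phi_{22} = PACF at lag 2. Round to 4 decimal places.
\phi_{22} = 0.3631

The PACF at lag k is phi_{kk}, the last component of the solution
to the Yule-Walker system G_k phi = r_k where
  (G_k)_{ij} = rho(|i - j|), (r_k)_i = rho(i), i,j = 1..k.
Equivalently, Durbin-Levinson gives phi_{kk} iteratively:
  phi_{11} = rho(1)
  phi_{kk} = [rho(k) - sum_{j=1..k-1} phi_{k-1,j} rho(k-j)]
            / [1 - sum_{j=1..k-1} phi_{k-1,j} rho(j)],
  phi_{k,j} = phi_{k-1,j} - phi_{kk} phi_{k-1,k-j},  j = 1..k-1.
Step k = 1:
  phi_11 = rho(1) = -0.4992.
Step k = 2:
  phi_22 = [rho(2) - phi_11 rho(1)] / [1 - phi_11 rho(1)] = [0.5218 - (-0.4992)(-0.4992)] / [1 - (-0.4992)(-0.4992)]
         = 0.27259936 / 0.75079936 = 0.3631.
Therefore phi_{22} = 0.3631.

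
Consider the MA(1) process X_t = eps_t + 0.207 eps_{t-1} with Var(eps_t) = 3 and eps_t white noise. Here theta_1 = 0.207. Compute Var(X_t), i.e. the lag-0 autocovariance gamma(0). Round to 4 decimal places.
\gamma(0) = 3.1285

For an MA(q) process X_t = eps_t + sum_i theta_i eps_{t-i} with
Var(eps_t) = sigma^2, the variance is
  gamma(0) = sigma^2 * (1 + sum_i theta_i^2).
  sum_i theta_i^2 = (0.207)^2 = 0.042849.
  gamma(0) = 3 * (1 + 0.042849) = 3 * 1.042849 = 3.128547, which rounds to 3.1285.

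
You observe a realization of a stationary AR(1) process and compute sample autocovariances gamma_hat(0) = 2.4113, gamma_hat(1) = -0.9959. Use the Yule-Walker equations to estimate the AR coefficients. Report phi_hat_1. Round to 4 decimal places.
\hat\phi_{1} = -0.4130

The Yule-Walker equations for an AR(p) process read, in matrix form,
  Gamma_p phi = r_p,   with   (Gamma_p)_{ij} = gamma(|i - j|),
                       (r_p)_i = gamma(i),   i,j = 1..p.
Substitute the sample gammas (Toeplitz matrix and right-hand side of size 1):
  Gamma_p = [[2.4113]]
  r_p     = [-0.9959]
With p = 1 this is the single equation gamma(0) phi_1 = gamma(1):
  phi_hat_1 = gamma(1) / gamma(0) = -0.9959 / 2.4113 = -0.4130.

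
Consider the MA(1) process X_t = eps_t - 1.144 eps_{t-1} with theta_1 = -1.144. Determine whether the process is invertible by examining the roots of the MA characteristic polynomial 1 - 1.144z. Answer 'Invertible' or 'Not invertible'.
\text{Not invertible}

The MA(q) characteristic polynomial is P(z) = 1 - 1.144z.
Invertibility requires all roots to lie outside the unit circle, i.e. |z| > 1 for every root.
This is linear in z: 1 + (-1.144) z = 0  =>  z = -1/(-1.144) = 0.874126,  |z| = 0.874126.
Moduli of all roots: 0.8741.
All moduli strictly greater than 1? No.
Verdict: Not invertible.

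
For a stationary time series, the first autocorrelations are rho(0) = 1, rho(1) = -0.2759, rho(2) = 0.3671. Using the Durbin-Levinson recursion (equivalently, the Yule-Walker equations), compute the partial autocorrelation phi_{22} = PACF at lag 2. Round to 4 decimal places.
\phi_{22} = 0.3150

The PACF at lag k is phi_{kk}, the last component of the solution
to the Yule-Walker system G_k phi = r_k where
  (G_k)_{ij} = rho(|i - j|), (r_k)_i = rho(i), i,j = 1..k.
Equivalently, Durbin-Levinson gives phi_{kk} iteratively:
  phi_{11} = rho(1)
  phi_{kk} = [rho(k) - sum_{j=1..k-1} phi_{k-1,j} rho(k-j)]
            / [1 - sum_{j=1..k-1} phi_{k-1,j} rho(j)],
  phi_{k,j} = phi_{k-1,j} - phi_{kk} phi_{k-1,k-j},  j = 1..k-1.
Step k = 1:
  phi_11 = rho(1) = -0.2759.
Step k = 2:
  phi_22 = [rho(2) - phi_11 rho(1)] / [1 - phi_11 rho(1)] = [0.3671 - (-0.2759)(-0.2759)] / [1 - (-0.2759)(-0.2759)]
         = 0.29097919 / 0.92387919 = 0.315.
Therefore phi_{22} = 0.3150.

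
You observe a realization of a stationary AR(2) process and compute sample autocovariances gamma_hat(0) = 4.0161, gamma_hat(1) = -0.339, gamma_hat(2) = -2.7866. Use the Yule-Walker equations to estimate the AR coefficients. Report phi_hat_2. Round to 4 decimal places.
\hat\phi_{2} = -0.7060

The Yule-Walker equations for an AR(p) process read, in matrix form,
  Gamma_p phi = r_p,   with   (Gamma_p)_{ij} = gamma(|i - j|),
                       (r_p)_i = gamma(i),   i,j = 1..p.
Substitute the sample gammas (Toeplitz matrix and right-hand side of size 2):
  Gamma_p = [[4.0161, -0.339], [-0.339, 4.0161]]
  r_p     = [-0.339, -2.7866]
Written out:
  4.0161 phi_1 - 0.339 phi_2 = -0.339
  -0.339 phi_1 + 4.0161 phi_2 = -2.7866
Solve by Cramer's rule:
  det = gamma(0)^2 - gamma(1)^2 = (4.0161)^2 - (-0.339)^2 = 16.12905921 - 0.114921 = 16.01413821
  phi_hat_1 = [gamma(1) gamma(0) - gamma(1) gamma(2)] / det = [(-0.339)(4.0161) - (-0.339)(-2.7866)] / 16.01413821 = -2.3061153 / 16.01413821 = -0.144
  phi_hat_2 = [gamma(0) gamma(2) - gamma(1)^2] / det = [(4.0161)(-2.7866) - (-0.339)^2] / 16.01413821 = -11.30618526 / 16.01413821 = -0.706
So phi_hat = [-0.1440, -0.7060].
Therefore phi_hat_2 = -0.7060.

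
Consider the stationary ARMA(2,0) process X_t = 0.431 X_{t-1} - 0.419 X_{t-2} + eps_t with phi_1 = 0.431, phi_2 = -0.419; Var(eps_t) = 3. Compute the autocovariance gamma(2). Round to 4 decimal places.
\gamma(2) = -1.1549

Multiply the model equation by X_{t-k} and take expectations. With theta_0 = psi_0 = 1 and psi_j the MA(infinity) weights, this gives
  gamma(k) - sum_i phi_i gamma(k-i) = c_k,
  c_k = sigma^2 * sum_{j=k..q} theta_j psi_{j-k}   (c_k = 0 for k > q),
using gamma(-m) = gamma(m).
Pure AR (q = 0): c_0 = sigma^2 = 3, c_k = 0 for k >= 1.
Equations for k = 0, 1, 2 (AR order 2, c_2 = 0):
  (E0) gamma(0) = phi_1 gamma(1) + phi_2 gamma(2) + c_0
  (E1) gamma(1) = phi_1 gamma(0) + phi_2 gamma(1) + c_1
  (E2) gamma(2) = phi_1 gamma(1) + phi_2 gamma(0)
From (E1): gamma(1) = A gamma(0) + B with
  A = phi_1 / (1 - phi_2) = 0.431 / 1.419 = 0.303735,   B = c_1 / (1 - phi_2) = 0 / 1.419 = 0.
Insert (E2) into (E0): gamma(0) (1 - phi_2^2) = phi_1 (1 + phi_2) gamma(1) + c_0.
  phi_1 (1 + phi_2) = (0.431)(0.581) = 0.250411,   1 - phi_2^2 = 0.824439.
Replace gamma(1) by A gamma(0) + B and collect gamma(0):
  gamma(0) [0.824439 - (0.250411)(0.303735)] = c_0 = 3
  gamma(0) * 0.74838 = 3
  gamma(0) = 3 / 0.74838 = 4.008657.
  gamma(1) = A gamma(0) = (0.303735)(4.008657) = 1.217569.
  gamma(2) = phi_1 gamma(1) + phi_2 gamma(0) = (0.431)(1.217569) + (-0.419)(4.008657) = -1.154855.
Therefore gamma(2) = -1.1549 (to 4 decimal places).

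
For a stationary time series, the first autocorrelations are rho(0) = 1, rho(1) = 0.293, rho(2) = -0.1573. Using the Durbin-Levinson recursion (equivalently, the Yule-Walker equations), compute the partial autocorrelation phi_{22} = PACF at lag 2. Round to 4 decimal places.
\phi_{22} = -0.2660

The PACF at lag k is phi_{kk}, the last component of the solution
to the Yule-Walker system G_k phi = r_k where
  (G_k)_{ij} = rho(|i - j|), (r_k)_i = rho(i), i,j = 1..k.
Equivalently, Durbin-Levinson gives phi_{kk} iteratively:
  phi_{11} = rho(1)
  phi_{kk} = [rho(k) - sum_{j=1..k-1} phi_{k-1,j} rho(k-j)]
            / [1 - sum_{j=1..k-1} phi_{k-1,j} rho(j)],
  phi_{k,j} = phi_{k-1,j} - phi_{kk} phi_{k-1,k-j},  j = 1..k-1.
Step k = 1:
  phi_11 = rho(1) = 0.293.
Step k = 2:
  phi_22 = [rho(2) - phi_11 rho(1)] / [1 - phi_11 rho(1)] = [-0.1573 - (0.293)(0.293)] / [1 - (0.293)(0.293)]
         = -0.243149 / 0.914151 = -0.266.
Therefore phi_{22} = -0.2660.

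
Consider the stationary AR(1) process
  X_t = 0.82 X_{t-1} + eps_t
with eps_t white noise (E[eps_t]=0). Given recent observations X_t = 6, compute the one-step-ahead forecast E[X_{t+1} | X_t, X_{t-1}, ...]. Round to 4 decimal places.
E[X_{t+1} \mid \mathcal F_t] = 4.9200

For an AR(p) model X_t = c + sum_i phi_i X_{t-i} + eps_t, the
one-step-ahead conditional mean is
  E[X_{t+1} | X_t, ...] = c + sum_i phi_i X_{t+1-i}.
Substitute known values:
  E[X_{t+1} | ...] = (0.82) * (6)
                   = 4.9200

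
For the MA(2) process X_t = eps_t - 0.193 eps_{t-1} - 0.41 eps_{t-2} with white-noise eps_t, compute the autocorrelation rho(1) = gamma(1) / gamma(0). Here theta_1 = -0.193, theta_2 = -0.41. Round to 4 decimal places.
\rho(1) = -0.0945

For an MA(q) process with theta_0 = 1, the autocovariance is
  gamma(k) = sigma^2 * sum_{i=0..q-k} theta_i * theta_{i+k},
and rho(k) = gamma(k) / gamma(0). Sigma^2 cancels.
  numerator   = (1)*(-0.193) + (-0.193)*(-0.41) = -0.11387.
  denominator = (1)^2 + (-0.193)^2 + (-0.41)^2 = 1.205349.
  rho(1) = -0.11387 / 1.205349 = -0.0945.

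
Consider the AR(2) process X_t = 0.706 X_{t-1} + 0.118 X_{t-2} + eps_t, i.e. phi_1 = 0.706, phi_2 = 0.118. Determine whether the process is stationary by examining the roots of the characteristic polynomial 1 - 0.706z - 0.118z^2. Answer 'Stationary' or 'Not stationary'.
\text{Stationary}

The AR(p) characteristic polynomial is P(z) = 1 - 0.706z - 0.118z^2.
Stationarity requires all roots to lie outside the unit circle, i.e. |z| > 1 for every root.
Set 1 + (-0.706) z + (-0.118) z^2 = 0, i.e. a z^2 + b z + c = 0 with a = -0.118, b = -0.706, c = 1.
Discriminant D = b^2 - 4ac = (-0.706)^2 - 4*(-0.118)*1 = 0.498436 - (-0.472) = 0.970436.
D >= 0, so the roots are real: z = (-b +/- sqrt(D)) / (2a) = (0.706 +/- 0.985107) / (-0.236).
  z_1 = (0.706 + 0.985107) / (-0.236) = -7.1657,   |z_1| = 7.1657.
  z_2 = (0.706 - 0.985107) / (-0.236) = 1.1827,   |z_2| = 1.1827.
Moduli of all roots: 7.1657, 1.1827.
All moduli strictly greater than 1? Yes.
Verdict: Stationary.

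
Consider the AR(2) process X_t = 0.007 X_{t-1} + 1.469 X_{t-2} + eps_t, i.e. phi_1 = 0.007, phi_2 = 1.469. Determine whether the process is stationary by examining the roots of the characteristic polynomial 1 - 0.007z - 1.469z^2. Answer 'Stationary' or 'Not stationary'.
\text{Not stationary}

The AR(p) characteristic polynomial is P(z) = 1 - 0.007z - 1.469z^2.
Stationarity requires all roots to lie outside the unit circle, i.e. |z| > 1 for every root.
Set 1 + (-0.007) z + (-1.469) z^2 = 0, i.e. a z^2 + b z + c = 0 with a = -1.469, b = -0.007, c = 1.
Discriminant D = b^2 - 4ac = (-0.007)^2 - 4*(-1.469)*1 = 0.000049 - (-5.876) = 5.876049.
D >= 0, so the roots are real: z = (-b +/- sqrt(D)) / (2a) = (0.007 +/- 2.424056) / (-2.938).
  z_1 = (0.007 + 2.424056) / (-2.938) = -0.8275,   |z_1| = 0.8275.
  z_2 = (0.007 - 2.424056) / (-2.938) = 0.8227,   |z_2| = 0.8227.
Moduli of all roots: 0.8275, 0.8227.
All moduli strictly greater than 1? No.
Verdict: Not stationary.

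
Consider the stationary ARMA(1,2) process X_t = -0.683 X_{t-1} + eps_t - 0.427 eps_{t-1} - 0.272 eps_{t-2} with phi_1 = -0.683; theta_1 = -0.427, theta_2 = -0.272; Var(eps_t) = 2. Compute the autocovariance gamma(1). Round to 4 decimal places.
\gamma(1) = -3.9043

Multiply the model equation by X_{t-k} and take expectations. With theta_0 = psi_0 = 1 and psi_j the MA(infinity) weights, this gives
  gamma(k) - sum_i phi_i gamma(k-i) = c_k,
  c_k = sigma^2 * sum_{j=k..q} theta_j psi_{j-k}   (c_k = 0 for k > q),
using gamma(-m) = gamma(m).
psi-weights needed (psi_j = theta_j + sum_i phi_i psi_{j-i}):
  psi_1 = theta_1 + phi_1 = -0.427 + (-0.683) = -1.11
  psi_2 = theta_2 + phi_1 psi_1 = -0.272 + (-0.683)(-1.11) = 0.48613
Right-hand sides:
  c_0 = sigma^2 (1 + theta_1 psi_1 + theta_2 psi_2) = 2 * (1 + (-0.427)(-1.11) + (-0.272)(0.48613)) = 2 * 1.341743 = 2.683485
  c_1 = sigma^2 (theta_1 + theta_2 psi_1) = 2 * (-0.427 + (-0.272)(-1.11)) = -0.25016
  c_2 = sigma^2 theta_2 = 2 * (-0.272) = -0.544
Equations for k = 0 and k = 1 (AR order 1):
  gamma(0) = phi_1 gamma(1) + c_0
  gamma(1) = phi_1 gamma(0) + c_1
Substituting the second into the first: gamma(0) (1 - phi_1^2) = c_0 + phi_1 c_1, so
  gamma(0) = (c_0 + phi_1 c_1) / (1 - phi_1^2) = (2.683485 + (-0.683)(-0.25016)) / (1 - (-0.683)^2) = 2.854345 / 0.533511 = 5.350114.
  gamma(1) = phi_1 gamma(0) + c_1 = (-0.683)(5.350114) + (-0.25016) = -3.904288.
Therefore gamma(1) = -3.9043 (to 4 decimal places).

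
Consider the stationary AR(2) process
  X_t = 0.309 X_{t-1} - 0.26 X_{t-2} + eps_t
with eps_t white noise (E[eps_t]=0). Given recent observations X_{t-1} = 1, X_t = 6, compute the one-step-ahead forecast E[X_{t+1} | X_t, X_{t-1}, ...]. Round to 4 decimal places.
E[X_{t+1} \mid \mathcal F_t] = 1.5940

For an AR(p) model X_t = c + sum_i phi_i X_{t-i} + eps_t, the
one-step-ahead conditional mean is
  E[X_{t+1} | X_t, ...] = c + sum_i phi_i X_{t+1-i}.
Substitute known values:
  E[X_{t+1} | ...] = (0.309) * (6) + (-0.26) * (1)
                   = 1.5940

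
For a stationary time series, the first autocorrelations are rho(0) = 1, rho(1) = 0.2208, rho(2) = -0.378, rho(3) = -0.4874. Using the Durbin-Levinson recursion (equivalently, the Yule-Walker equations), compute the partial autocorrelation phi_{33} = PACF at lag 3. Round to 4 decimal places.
\phi_{33} = -0.3520

The PACF at lag k is phi_{kk}, the last component of the solution
to the Yule-Walker system G_k phi = r_k where
  (G_k)_{ij} = rho(|i - j|), (r_k)_i = rho(i), i,j = 1..k.
Equivalently, Durbin-Levinson gives phi_{kk} iteratively:
  phi_{11} = rho(1)
  phi_{kk} = [rho(k) - sum_{j=1..k-1} phi_{k-1,j} rho(k-j)]
            / [1 - sum_{j=1..k-1} phi_{k-1,j} rho(j)],
  phi_{k,j} = phi_{k-1,j} - phi_{kk} phi_{k-1,k-j},  j = 1..k-1.
Step k = 1:
  phi_11 = rho(1) = 0.2208.
Step k = 2:
  phi_22 = [rho(2) - phi_11 rho(1)] / [1 - phi_11 rho(1)] = [-0.378 - (0.2208)(0.2208)] / [1 - (0.2208)(0.2208)]
         = -0.42675264 / 0.95124736 = -0.448624.
  Update: phi_21 = phi_11 - phi_22 phi_11 = 0.2208 - (-0.448624)(0.2208) = 0.319856.
Step k = 3:
  phi_33 = [rho(3) - phi_21 rho(2) - phi_22 rho(1)] / [1 - phi_21 rho(1) - phi_22 rho(2)]
    numerator   = -0.4874 - (0.319856)(-0.378) - (-0.448624)(0.2208) = -0.26743811
    denominator = 1 - (0.319856)(0.2208) - (-0.448624)(-0.378) = 0.75979577
  phi_33 = -0.26743811 / 0.75979577 = -0.352.
Therefore phi_{33} = -0.3520.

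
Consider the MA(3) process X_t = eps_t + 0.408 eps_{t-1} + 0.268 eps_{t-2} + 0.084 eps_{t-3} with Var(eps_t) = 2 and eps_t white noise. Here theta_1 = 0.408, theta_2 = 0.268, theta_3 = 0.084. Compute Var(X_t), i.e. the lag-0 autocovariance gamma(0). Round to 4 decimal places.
\gamma(0) = 2.4907

For an MA(q) process X_t = eps_t + sum_i theta_i eps_{t-i} with
Var(eps_t) = sigma^2, the variance is
  gamma(0) = sigma^2 * (1 + sum_i theta_i^2).
  sum_i theta_i^2 = (0.408)^2 + (0.268)^2 + (0.084)^2 = 0.166464 + 0.071824 + 0.007056 = 0.245344.
  gamma(0) = 2 * (1 + 0.245344) = 2 * 1.245344 = 2.490688, which rounds to 2.4907.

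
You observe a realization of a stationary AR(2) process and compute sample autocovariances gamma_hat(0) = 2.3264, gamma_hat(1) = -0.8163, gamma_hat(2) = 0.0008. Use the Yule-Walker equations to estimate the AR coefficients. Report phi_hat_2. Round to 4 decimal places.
\hat\phi_{2} = -0.1400

The Yule-Walker equations for an AR(p) process read, in matrix form,
  Gamma_p phi = r_p,   with   (Gamma_p)_{ij} = gamma(|i - j|),
                       (r_p)_i = gamma(i),   i,j = 1..p.
Substitute the sample gammas (Toeplitz matrix and right-hand side of size 2):
  Gamma_p = [[2.3264, -0.8163], [-0.8163, 2.3264]]
  r_p     = [-0.8163, 0.0008]
Written out:
  2.3264 phi_1 - 0.8163 phi_2 = -0.8163
  -0.8163 phi_1 + 2.3264 phi_2 = 0.0008
Solve by Cramer's rule:
  det = gamma(0)^2 - gamma(1)^2 = (2.3264)^2 - (-0.8163)^2 = 5.41213696 - 0.66634569 = 4.74579127
  phi_hat_1 = [gamma(1) gamma(0) - gamma(1) gamma(2)] / det = [(-0.8163)(2.3264) - (-0.8163)(0.0008)] / 4.74579127 = -1.89838728 / 4.74579127 = -0.4
  phi_hat_2 = [gamma(0) gamma(2) - gamma(1)^2] / det = [(2.3264)(0.0008) - (-0.8163)^2] / 4.74579127 = -0.66448457 / 4.74579127 = -0.14
So phi_hat = [-0.4000, -0.1400].
Therefore phi_hat_2 = -0.1400.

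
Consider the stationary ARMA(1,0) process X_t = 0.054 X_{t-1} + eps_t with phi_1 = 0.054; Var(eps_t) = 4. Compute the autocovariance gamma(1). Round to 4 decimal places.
\gamma(1) = 0.2166

Multiply the model equation by X_{t-k} and take expectations. With theta_0 = psi_0 = 1 and psi_j the MA(infinity) weights, this gives
  gamma(k) - sum_i phi_i gamma(k-i) = c_k,
  c_k = sigma^2 * sum_{j=k..q} theta_j psi_{j-k}   (c_k = 0 for k > q),
using gamma(-m) = gamma(m).
Pure AR (q = 0): c_0 = sigma^2 = 4, c_k = 0 for k >= 1.
Equations for k = 0 and k = 1 (AR order 1):
  gamma(0) = phi_1 gamma(1) + c_0
  gamma(1) = phi_1 gamma(0) + c_1
Substituting the second into the first: gamma(0) (1 - phi_1^2) = c_0 + phi_1 c_1, so
  gamma(0) = c_0 / (1 - phi_1^2) = 4 / (1 - (0.054)^2) = 4 / 0.997084 = 4.011698.
  gamma(1) = phi_1 gamma(0) = (0.054)(4.011698) = 0.216632.
Therefore gamma(1) = 0.2166 (to 4 decimal places).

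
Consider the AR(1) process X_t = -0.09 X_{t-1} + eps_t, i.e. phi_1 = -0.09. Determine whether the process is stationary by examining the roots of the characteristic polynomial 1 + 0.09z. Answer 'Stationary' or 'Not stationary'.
\text{Stationary}

The AR(p) characteristic polynomial is P(z) = 1 + 0.09z.
Stationarity requires all roots to lie outside the unit circle, i.e. |z| > 1 for every root.
This is linear in z: 1 + (0.09) z = 0  =>  z = -1/(0.09) = -11.111111,  |z| = 11.111111.
Moduli of all roots: 11.1111.
All moduli strictly greater than 1? Yes.
Verdict: Stationary.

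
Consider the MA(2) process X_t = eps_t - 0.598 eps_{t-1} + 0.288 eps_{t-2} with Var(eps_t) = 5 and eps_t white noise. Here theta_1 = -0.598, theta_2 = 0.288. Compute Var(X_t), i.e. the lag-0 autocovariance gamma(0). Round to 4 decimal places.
\gamma(0) = 7.2027

For an MA(q) process X_t = eps_t + sum_i theta_i eps_{t-i} with
Var(eps_t) = sigma^2, the variance is
  gamma(0) = sigma^2 * (1 + sum_i theta_i^2).
  sum_i theta_i^2 = (-0.598)^2 + (0.288)^2 = 0.357604 + 0.082944 = 0.440548.
  gamma(0) = 5 * (1 + 0.440548) = 5 * 1.440548 = 7.20274, which rounds to 7.2027.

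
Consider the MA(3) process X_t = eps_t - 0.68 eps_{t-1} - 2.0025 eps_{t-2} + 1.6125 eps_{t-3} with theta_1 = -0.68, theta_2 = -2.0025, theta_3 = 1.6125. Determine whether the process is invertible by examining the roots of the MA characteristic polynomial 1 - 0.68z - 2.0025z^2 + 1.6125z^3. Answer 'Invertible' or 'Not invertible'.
\text{Not invertible}

The MA(q) characteristic polynomial is P(z) = 1 - 0.68z - 2.0025z^2 + 1.6125z^3.
Invertibility requires all roots to lie outside the unit circle, i.e. |z| > 1 for every root.
Degree 3: look for a simple real root z0 first, then factor out (1 - z/z0) and solve the remaining quadratic.
Testing z0 = 0.8: P(0.8) = 1 + (-0.68)(0.8) + (-2.0025)(0.8)^2 + (1.6125)(0.8)^3
  = 1 + (-0.544) + (-1.2816) + (0.8256) = 0.  So z_0 = 0.8 is a root, |z_0| = 0.8.
Divide out the factor (1 - 1.25 z) = (1 - z/z0) (since 1/z0 = 1.25):
  P(z) = (1 - 1.25 z)(1 + (0.57) z + (-1.29) z^2)
  [check: z-coef 0.57 - (1.25) = -0.68; z^2-coef -1.29 - (1.25)(0.57) = -2.0025; z^3-coef -(1.25)(-1.29) = 1.6125.]
Remaining roots from the quadratic factor 1 + (0.57) z + (-1.29) z^2:
  Set 1 + (0.57) z + (-1.29) z^2 = 0, i.e. a z^2 + b z + c = 0 with a = -1.29, b = 0.57, c = 1.
  Discriminant D = b^2 - 4ac = (0.57)^2 - 4*(-1.29)*1 = 0.3249 - (-5.16) = 5.4849.
  D >= 0, so the roots are real: z = (-b +/- sqrt(D)) / (2a) = (-0.57 +/- 2.341986) / (-2.58).
    z_1 = (-0.57 + 2.341986) / (-2.58) = -0.6868,   |z_1| = 0.6868.
    z_2 = (-0.57 - 2.341986) / (-2.58) = 1.1287,   |z_2| = 1.1287.
Moduli of all roots: 0.8000, 0.6868, 1.1287.
All moduli strictly greater than 1? No.
Verdict: Not invertible.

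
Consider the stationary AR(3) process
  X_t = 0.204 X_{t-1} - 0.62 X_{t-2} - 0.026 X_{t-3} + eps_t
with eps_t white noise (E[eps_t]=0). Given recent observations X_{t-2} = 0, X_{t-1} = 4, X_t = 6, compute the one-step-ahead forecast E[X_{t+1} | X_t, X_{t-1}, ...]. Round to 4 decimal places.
E[X_{t+1} \mid \mathcal F_t] = -1.2560

For an AR(p) model X_t = c + sum_i phi_i X_{t-i} + eps_t, the
one-step-ahead conditional mean is
  E[X_{t+1} | X_t, ...] = c + sum_i phi_i X_{t+1-i}.
Substitute known values:
  E[X_{t+1} | ...] = (0.204) * (6) + (-0.62) * (4) + (-0.026) * (0)
                   = -1.2560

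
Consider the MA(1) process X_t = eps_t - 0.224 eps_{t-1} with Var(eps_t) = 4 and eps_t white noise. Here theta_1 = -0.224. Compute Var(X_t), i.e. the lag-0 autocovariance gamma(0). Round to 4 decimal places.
\gamma(0) = 4.2007

For an MA(q) process X_t = eps_t + sum_i theta_i eps_{t-i} with
Var(eps_t) = sigma^2, the variance is
  gamma(0) = sigma^2 * (1 + sum_i theta_i^2).
  sum_i theta_i^2 = (-0.224)^2 = 0.050176.
  gamma(0) = 4 * (1 + 0.050176) = 4 * 1.050176 = 4.200704, which rounds to 4.2007.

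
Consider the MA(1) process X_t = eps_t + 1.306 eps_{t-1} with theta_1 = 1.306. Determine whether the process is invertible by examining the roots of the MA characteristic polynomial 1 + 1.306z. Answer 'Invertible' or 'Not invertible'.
\text{Not invertible}

The MA(q) characteristic polynomial is P(z) = 1 + 1.306z.
Invertibility requires all roots to lie outside the unit circle, i.e. |z| > 1 for every root.
This is linear in z: 1 + (1.306) z = 0  =>  z = -1/(1.306) = -0.765697,  |z| = 0.765697.
Moduli of all roots: 0.7657.
All moduli strictly greater than 1? No.
Verdict: Not invertible.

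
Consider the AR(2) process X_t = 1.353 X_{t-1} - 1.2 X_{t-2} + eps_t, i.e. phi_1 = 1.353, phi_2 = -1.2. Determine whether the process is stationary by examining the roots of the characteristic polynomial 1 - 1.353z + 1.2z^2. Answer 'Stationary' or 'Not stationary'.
\text{Not stationary}

The AR(p) characteristic polynomial is P(z) = 1 - 1.353z + 1.2z^2.
Stationarity requires all roots to lie outside the unit circle, i.e. |z| > 1 for every root.
Set 1 + (-1.353) z + (1.2) z^2 = 0, i.e. a z^2 + b z + c = 0 with a = 1.2, b = -1.353, c = 1.
Discriminant D = b^2 - 4ac = (-1.353)^2 - 4*(1.2)*1 = 1.830609 - (4.8) = -2.969391.
D < 0, so the roots are the complex-conjugate pair z = (-b +/- i sqrt(-D)) / (2a) = 0.5637 +/- 0.718i.
For a conjugate pair |z|^2 = z * conj(z) = (product of roots) = c/a = 1/(1.2) = 0.833333, so |z| = sqrt(0.833333) = 0.9129 for both roots.
Moduli of all roots: 0.9129, 0.9129.
All moduli strictly greater than 1? No.
Verdict: Not stationary.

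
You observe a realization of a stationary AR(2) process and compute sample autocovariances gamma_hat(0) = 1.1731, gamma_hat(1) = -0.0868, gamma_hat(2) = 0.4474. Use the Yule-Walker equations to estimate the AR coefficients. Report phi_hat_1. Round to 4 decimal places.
\hat\phi_{1} = -0.0460

The Yule-Walker equations for an AR(p) process read, in matrix form,
  Gamma_p phi = r_p,   with   (Gamma_p)_{ij} = gamma(|i - j|),
                       (r_p)_i = gamma(i),   i,j = 1..p.
Substitute the sample gammas (Toeplitz matrix and right-hand side of size 2):
  Gamma_p = [[1.1731, -0.0868], [-0.0868, 1.1731]]
  r_p     = [-0.0868, 0.4474]
Written out:
  1.1731 phi_1 - 0.0868 phi_2 = -0.0868
  -0.0868 phi_1 + 1.1731 phi_2 = 0.4474
Solve by Cramer's rule:
  det = gamma(0)^2 - gamma(1)^2 = (1.1731)^2 - (-0.0868)^2 = 1.37616361 - 0.00753424 = 1.36862937
  phi_hat_1 = [gamma(1) gamma(0) - gamma(1) gamma(2)] / det = [(-0.0868)(1.1731) - (-0.0868)(0.4474)] / 1.36862937 = -0.06299076 / 1.36862937 = -0.046
  phi_hat_2 = [gamma(0) gamma(2) - gamma(1)^2] / det = [(1.1731)(0.4474) - (-0.0868)^2] / 1.36862937 = 0.5173107 / 1.36862937 = 0.378
So phi_hat = [-0.0460, 0.3780].
Therefore phi_hat_1 = -0.0460.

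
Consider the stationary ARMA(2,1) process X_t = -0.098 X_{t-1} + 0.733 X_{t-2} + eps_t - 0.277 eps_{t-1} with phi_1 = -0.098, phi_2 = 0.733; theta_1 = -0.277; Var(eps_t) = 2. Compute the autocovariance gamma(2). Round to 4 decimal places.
\gamma(2) = 5.1204

Multiply the model equation by X_{t-k} and take expectations. With theta_0 = psi_0 = 1 and psi_j the MA(infinity) weights, this gives
  gamma(k) - sum_i phi_i gamma(k-i) = c_k,
  c_k = sigma^2 * sum_{j=k..q} theta_j psi_{j-k}   (c_k = 0 for k > q),
using gamma(-m) = gamma(m).
psi-weights needed (psi_j = theta_j + sum_i phi_i psi_{j-i}):
  psi_1 = theta_1 + phi_1 = -0.277 + (-0.098) = -0.375
Right-hand sides:
  c_0 = sigma^2 (1 + theta_1 psi_1) = 2 * (1 + (-0.277)(-0.375)) = 2 * 1.103875 = 2.20775
  c_1 = sigma^2 theta_1 = 2 * (-0.277) = -0.554
  c_2 = 0
Equations for k = 0, 1, 2 (AR order 2, c_2 = 0):
  (E0) gamma(0) = phi_1 gamma(1) + phi_2 gamma(2) + c_0
  (E1) gamma(1) = phi_1 gamma(0) + phi_2 gamma(1) + c_1
  (E2) gamma(2) = phi_1 gamma(1) + phi_2 gamma(0)
From (E1): gamma(1) = A gamma(0) + B with
  A = phi_1 / (1 - phi_2) = -0.098 / 0.267 = -0.367041,   B = c_1 / (1 - phi_2) = -0.554 / 0.267 = -2.074906.
Insert (E2) into (E0): gamma(0) (1 - phi_2^2) = phi_1 (1 + phi_2) gamma(1) + c_0.
  phi_1 (1 + phi_2) = (-0.098)(1.733) = -0.169834,   1 - phi_2^2 = 0.462711.
Replace gamma(1) by A gamma(0) + B and collect gamma(0):
  gamma(0) [0.462711 - (-0.169834)(-0.367041)] = (-0.169834)(-2.074906) + 2.20775
  gamma(0) * 0.400375 = 2.56014
  gamma(0) = 2.56014 / 0.400375 = 6.394356.
  gamma(1) = A gamma(0) + B = (-0.367041)(6.394356) + (-2.074906) = -4.421898.
  gamma(2) = phi_1 gamma(1) + phi_2 gamma(0) = (-0.098)(-4.421898) + (0.733)(6.394356) = 5.120409.
Therefore gamma(2) = 5.1204 (to 4 decimal places).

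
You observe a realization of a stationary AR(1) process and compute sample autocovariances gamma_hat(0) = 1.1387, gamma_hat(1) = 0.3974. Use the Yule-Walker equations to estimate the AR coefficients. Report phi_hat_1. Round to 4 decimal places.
\hat\phi_{1} = 0.3490

The Yule-Walker equations for an AR(p) process read, in matrix form,
  Gamma_p phi = r_p,   with   (Gamma_p)_{ij} = gamma(|i - j|),
                       (r_p)_i = gamma(i),   i,j = 1..p.
Substitute the sample gammas (Toeplitz matrix and right-hand side of size 1):
  Gamma_p = [[1.1387]]
  r_p     = [0.3974]
With p = 1 this is the single equation gamma(0) phi_1 = gamma(1):
  phi_hat_1 = gamma(1) / gamma(0) = 0.3974 / 1.1387 = 0.3490.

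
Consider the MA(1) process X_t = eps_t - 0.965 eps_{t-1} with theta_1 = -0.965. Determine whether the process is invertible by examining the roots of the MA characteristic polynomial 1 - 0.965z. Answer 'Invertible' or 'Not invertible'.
\text{Invertible}

The MA(q) characteristic polynomial is P(z) = 1 - 0.965z.
Invertibility requires all roots to lie outside the unit circle, i.e. |z| > 1 for every root.
This is linear in z: 1 + (-0.965) z = 0  =>  z = -1/(-0.965) = 1.036269,  |z| = 1.036269.
Moduli of all roots: 1.0363.
All moduli strictly greater than 1? Yes.
Verdict: Invertible.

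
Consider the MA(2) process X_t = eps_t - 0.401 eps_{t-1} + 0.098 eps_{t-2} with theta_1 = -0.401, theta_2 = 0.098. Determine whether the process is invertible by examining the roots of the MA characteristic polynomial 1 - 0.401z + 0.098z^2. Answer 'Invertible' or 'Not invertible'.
\text{Invertible}

The MA(q) characteristic polynomial is P(z) = 1 - 0.401z + 0.098z^2.
Invertibility requires all roots to lie outside the unit circle, i.e. |z| > 1 for every root.
Set 1 + (-0.401) z + (0.098) z^2 = 0, i.e. a z^2 + b z + c = 0 with a = 0.098, b = -0.401, c = 1.
Discriminant D = b^2 - 4ac = (-0.401)^2 - 4*(0.098)*1 = 0.160801 - (0.392) = -0.231199.
D < 0, so the roots are the complex-conjugate pair z = (-b +/- i sqrt(-D)) / (2a) = 2.0459 +/- 2.4532i.
For a conjugate pair |z|^2 = z * conj(z) = (product of roots) = c/a = 1/(0.098) = 10.204082, so |z| = sqrt(10.204082) = 3.1944 for both roots.
Moduli of all roots: 3.1944, 3.1944.
All moduli strictly greater than 1? Yes.
Verdict: Invertible.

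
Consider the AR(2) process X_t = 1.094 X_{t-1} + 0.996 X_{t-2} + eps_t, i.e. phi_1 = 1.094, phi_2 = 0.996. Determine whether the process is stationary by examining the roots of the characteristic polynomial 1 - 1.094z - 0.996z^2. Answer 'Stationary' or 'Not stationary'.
\text{Not stationary}

The AR(p) characteristic polynomial is P(z) = 1 - 1.094z - 0.996z^2.
Stationarity requires all roots to lie outside the unit circle, i.e. |z| > 1 for every root.
Set 1 + (-1.094) z + (-0.996) z^2 = 0, i.e. a z^2 + b z + c = 0 with a = -0.996, b = -1.094, c = 1.
Discriminant D = b^2 - 4ac = (-1.094)^2 - 4*(-0.996)*1 = 1.196836 - (-3.984) = 5.180836.
D >= 0, so the roots are real: z = (-b +/- sqrt(D)) / (2a) = (1.094 +/- 2.276145) / (-1.992).
  z_1 = (1.094 + 2.276145) / (-1.992) = -1.6918,   |z_1| = 1.6918.
  z_2 = (1.094 - 2.276145) / (-1.992) = 0.5934,   |z_2| = 0.5934.
Moduli of all roots: 1.6918, 0.5934.
All moduli strictly greater than 1? No.
Verdict: Not stationary.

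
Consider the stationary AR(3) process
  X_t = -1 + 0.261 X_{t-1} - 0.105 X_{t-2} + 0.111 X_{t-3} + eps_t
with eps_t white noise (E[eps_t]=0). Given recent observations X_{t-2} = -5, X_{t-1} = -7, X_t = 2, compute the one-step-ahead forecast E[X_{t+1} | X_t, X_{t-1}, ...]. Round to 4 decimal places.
E[X_{t+1} \mid \mathcal F_t] = -0.2980

For an AR(p) model X_t = c + sum_i phi_i X_{t-i} + eps_t, the
one-step-ahead conditional mean is
  E[X_{t+1} | X_t, ...] = c + sum_i phi_i X_{t+1-i}.
Substitute known values:
  E[X_{t+1} | ...] = -1 + (0.261) * (2) + (-0.105) * (-7) + (0.111) * (-5)
                   = -0.2980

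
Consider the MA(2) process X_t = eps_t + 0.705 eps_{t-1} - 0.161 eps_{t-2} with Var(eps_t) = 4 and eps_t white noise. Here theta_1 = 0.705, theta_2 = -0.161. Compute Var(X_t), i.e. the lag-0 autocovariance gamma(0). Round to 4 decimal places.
\gamma(0) = 6.0918

For an MA(q) process X_t = eps_t + sum_i theta_i eps_{t-i} with
Var(eps_t) = sigma^2, the variance is
  gamma(0) = sigma^2 * (1 + sum_i theta_i^2).
  sum_i theta_i^2 = (0.705)^2 + (-0.161)^2 = 0.497025 + 0.025921 = 0.522946.
  gamma(0) = 4 * (1 + 0.522946) = 4 * 1.522946 = 6.091784, which rounds to 6.0918.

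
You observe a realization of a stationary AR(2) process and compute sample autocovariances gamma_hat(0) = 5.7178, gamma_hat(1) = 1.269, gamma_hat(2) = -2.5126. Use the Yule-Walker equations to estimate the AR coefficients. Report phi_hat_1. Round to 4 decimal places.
\hat\phi_{1} = 0.3360

The Yule-Walker equations for an AR(p) process read, in matrix form,
  Gamma_p phi = r_p,   with   (Gamma_p)_{ij} = gamma(|i - j|),
                       (r_p)_i = gamma(i),   i,j = 1..p.
Substitute the sample gammas (Toeplitz matrix and right-hand side of size 2):
  Gamma_p = [[5.7178, 1.269], [1.269, 5.7178]]
  r_p     = [1.269, -2.5126]
Written out:
  5.7178 phi_1 + 1.269 phi_2 = 1.269
  1.269 phi_1 + 5.7178 phi_2 = -2.5126
Solve by Cramer's rule:
  det = gamma(0)^2 - gamma(1)^2 = (5.7178)^2 - (1.269)^2 = 32.69323684 - 1.610361 = 31.08287584
  phi_hat_1 = [gamma(1) gamma(0) - gamma(1) gamma(2)] / det = [(1.269)(5.7178) - (1.269)(-2.5126)] / 31.08287584 = 10.4443776 / 31.08287584 = 0.336
  phi_hat_2 = [gamma(0) gamma(2) - gamma(1)^2] / det = [(5.7178)(-2.5126) - (1.269)^2] / 31.08287584 = -15.97690528 / 31.08287584 = -0.514
So phi_hat = [0.3360, -0.5140].
Therefore phi_hat_1 = 0.3360.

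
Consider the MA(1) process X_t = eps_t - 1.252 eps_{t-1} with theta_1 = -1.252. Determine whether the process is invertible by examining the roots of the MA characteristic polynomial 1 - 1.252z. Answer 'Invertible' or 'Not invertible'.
\text{Not invertible}

The MA(q) characteristic polynomial is P(z) = 1 - 1.252z.
Invertibility requires all roots to lie outside the unit circle, i.e. |z| > 1 for every root.
This is linear in z: 1 + (-1.252) z = 0  =>  z = -1/(-1.252) = 0.798722,  |z| = 0.798722.
Moduli of all roots: 0.7987.
All moduli strictly greater than 1? No.
Verdict: Not invertible.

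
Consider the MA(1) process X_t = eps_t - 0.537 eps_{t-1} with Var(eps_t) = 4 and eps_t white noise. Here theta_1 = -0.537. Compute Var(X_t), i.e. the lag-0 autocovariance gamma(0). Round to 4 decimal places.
\gamma(0) = 5.1535

For an MA(q) process X_t = eps_t + sum_i theta_i eps_{t-i} with
Var(eps_t) = sigma^2, the variance is
  gamma(0) = sigma^2 * (1 + sum_i theta_i^2).
  sum_i theta_i^2 = (-0.537)^2 = 0.288369.
  gamma(0) = 4 * (1 + 0.288369) = 4 * 1.288369 = 5.153476, which rounds to 5.1535.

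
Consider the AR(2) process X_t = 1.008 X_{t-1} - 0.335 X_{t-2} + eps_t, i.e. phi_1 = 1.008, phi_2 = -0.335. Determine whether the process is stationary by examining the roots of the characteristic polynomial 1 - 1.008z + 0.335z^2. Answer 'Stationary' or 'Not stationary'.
\text{Stationary}

The AR(p) characteristic polynomial is P(z) = 1 - 1.008z + 0.335z^2.
Stationarity requires all roots to lie outside the unit circle, i.e. |z| > 1 for every root.
Set 1 + (-1.008) z + (0.335) z^2 = 0, i.e. a z^2 + b z + c = 0 with a = 0.335, b = -1.008, c = 1.
Discriminant D = b^2 - 4ac = (-1.008)^2 - 4*(0.335)*1 = 1.016064 - (1.34) = -0.323936.
D < 0, so the roots are the complex-conjugate pair z = (-b +/- i sqrt(-D)) / (2a) = 1.5045 +/- 0.8495i.
For a conjugate pair |z|^2 = z * conj(z) = (product of roots) = c/a = 1/(0.335) = 2.985075, so |z| = sqrt(2.985075) = 1.7277 for both roots.
Moduli of all roots: 1.7277, 1.7277.
All moduli strictly greater than 1? Yes.
Verdict: Stationary.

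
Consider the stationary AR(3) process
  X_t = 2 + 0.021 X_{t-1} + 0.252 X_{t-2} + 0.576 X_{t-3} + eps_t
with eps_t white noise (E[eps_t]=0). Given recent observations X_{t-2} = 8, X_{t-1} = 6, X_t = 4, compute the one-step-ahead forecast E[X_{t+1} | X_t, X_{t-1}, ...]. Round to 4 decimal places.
E[X_{t+1} \mid \mathcal F_t] = 8.2040

For an AR(p) model X_t = c + sum_i phi_i X_{t-i} + eps_t, the
one-step-ahead conditional mean is
  E[X_{t+1} | X_t, ...] = c + sum_i phi_i X_{t+1-i}.
Substitute known values:
  E[X_{t+1} | ...] = 2 + (0.021) * (4) + (0.252) * (6) + (0.576) * (8)
                   = 8.2040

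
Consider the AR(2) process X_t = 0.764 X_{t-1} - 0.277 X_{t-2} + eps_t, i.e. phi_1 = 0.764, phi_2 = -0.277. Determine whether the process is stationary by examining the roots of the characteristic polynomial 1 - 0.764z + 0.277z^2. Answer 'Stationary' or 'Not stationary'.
\text{Stationary}

The AR(p) characteristic polynomial is P(z) = 1 - 0.764z + 0.277z^2.
Stationarity requires all roots to lie outside the unit circle, i.e. |z| > 1 for every root.
Set 1 + (-0.764) z + (0.277) z^2 = 0, i.e. a z^2 + b z + c = 0 with a = 0.277, b = -0.764, c = 1.
Discriminant D = b^2 - 4ac = (-0.764)^2 - 4*(0.277)*1 = 0.583696 - (1.108) = -0.524304.
D < 0, so the roots are the complex-conjugate pair z = (-b +/- i sqrt(-D)) / (2a) = 1.3791 +/- 1.307i.
For a conjugate pair |z|^2 = z * conj(z) = (product of roots) = c/a = 1/(0.277) = 3.610108, so |z| = sqrt(3.610108) = 1.9 for both roots.
Moduli of all roots: 1.9000, 1.9000.
All moduli strictly greater than 1? Yes.
Verdict: Stationary.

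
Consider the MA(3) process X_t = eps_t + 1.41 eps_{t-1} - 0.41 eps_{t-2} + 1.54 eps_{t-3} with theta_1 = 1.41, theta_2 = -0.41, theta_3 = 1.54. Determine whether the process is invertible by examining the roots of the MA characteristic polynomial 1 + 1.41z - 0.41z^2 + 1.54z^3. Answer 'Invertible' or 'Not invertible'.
\text{Not invertible}

The MA(q) characteristic polynomial is P(z) = 1 + 1.41z - 0.41z^2 + 1.54z^3.
Invertibility requires all roots to lie outside the unit circle, i.e. |z| > 1 for every root.
Degree 3: look for a simple real root z0 first, then factor out (1 - z/z0) and solve the remaining quadratic.
Testing z0 = -0.5: P(-0.5) = 1 + (1.41)(-0.5) + (-0.41)(-0.5)^2 + (1.54)(-0.5)^3
  = 1 + (-0.705) + (-0.1025) + (-0.1925) = 0.  So z_0 = -0.5 is a root, |z_0| = 0.5.
Divide out the factor (1 + 2 z) = (1 - z/z0) (since 1/z0 = -2):
  P(z) = (1 + 2 z)(1 + (-0.59) z + (0.77) z^2)
  [check: z-coef -0.59 - (-2) = 1.41; z^2-coef 0.77 - (-2)(-0.59) = -0.41; z^3-coef -(-2)(0.77) = 1.54.]
Remaining roots from the quadratic factor 1 + (-0.59) z + (0.77) z^2:
  Set 1 + (-0.59) z + (0.77) z^2 = 0, i.e. a z^2 + b z + c = 0 with a = 0.77, b = -0.59, c = 1.
  Discriminant D = b^2 - 4ac = (-0.59)^2 - 4*(0.77)*1 = 0.3481 - (3.08) = -2.7319.
  D < 0, so the roots are the complex-conjugate pair z = (-b +/- i sqrt(-D)) / (2a) = 0.3831 +/- 1.0733i.
  For a conjugate pair |z|^2 = z * conj(z) = (product of roots) = c/a = 1/(0.77) = 1.298701, so |z| = sqrt(1.298701) = 1.1396 for both roots.
Moduli of all roots: 0.5000, 1.1396, 1.1396.
All moduli strictly greater than 1? No.
Verdict: Not invertible.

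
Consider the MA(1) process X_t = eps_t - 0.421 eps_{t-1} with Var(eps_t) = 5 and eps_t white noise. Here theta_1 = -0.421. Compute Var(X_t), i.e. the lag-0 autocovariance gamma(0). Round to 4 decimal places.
\gamma(0) = 5.8862

For an MA(q) process X_t = eps_t + sum_i theta_i eps_{t-i} with
Var(eps_t) = sigma^2, the variance is
  gamma(0) = sigma^2 * (1 + sum_i theta_i^2).
  sum_i theta_i^2 = (-0.421)^2 = 0.177241.
  gamma(0) = 5 * (1 + 0.177241) = 5 * 1.177241 = 5.886205, which rounds to 5.8862.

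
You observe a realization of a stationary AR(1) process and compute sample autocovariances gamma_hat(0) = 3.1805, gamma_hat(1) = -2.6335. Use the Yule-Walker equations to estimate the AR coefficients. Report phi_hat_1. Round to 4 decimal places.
\hat\phi_{1} = -0.8280

The Yule-Walker equations for an AR(p) process read, in matrix form,
  Gamma_p phi = r_p,   with   (Gamma_p)_{ij} = gamma(|i - j|),
                       (r_p)_i = gamma(i),   i,j = 1..p.
Substitute the sample gammas (Toeplitz matrix and right-hand side of size 1):
  Gamma_p = [[3.1805]]
  r_p     = [-2.6335]
With p = 1 this is the single equation gamma(0) phi_1 = gamma(1):
  phi_hat_1 = gamma(1) / gamma(0) = -2.6335 / 3.1805 = -0.8280.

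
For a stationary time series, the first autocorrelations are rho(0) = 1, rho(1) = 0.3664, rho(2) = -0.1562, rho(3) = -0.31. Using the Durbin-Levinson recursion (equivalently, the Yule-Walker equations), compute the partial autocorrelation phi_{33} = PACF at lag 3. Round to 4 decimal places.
\phi_{33} = -0.1440

The PACF at lag k is phi_{kk}, the last component of the solution
to the Yule-Walker system G_k phi = r_k where
  (G_k)_{ij} = rho(|i - j|), (r_k)_i = rho(i), i,j = 1..k.
Equivalently, Durbin-Levinson gives phi_{kk} iteratively:
  phi_{11} = rho(1)
  phi_{kk} = [rho(k) - sum_{j=1..k-1} phi_{k-1,j} rho(k-j)]
            / [1 - sum_{j=1..k-1} phi_{k-1,j} rho(j)],
  phi_{k,j} = phi_{k-1,j} - phi_{kk} phi_{k-1,k-j},  j = 1..k-1.
Step k = 1:
  phi_11 = rho(1) = 0.3664.
Step k = 2:
  phi_22 = [rho(2) - phi_11 rho(1)] / [1 - phi_11 rho(1)] = [-0.1562 - (0.3664)(0.3664)] / [1 - (0.3664)(0.3664)]
         = -0.29044896 / 0.86575104 = -0.335488.
  Update: phi_21 = phi_11 - phi_22 phi_11 = 0.3664 - (-0.335488)(0.3664) = 0.489323.
Step k = 3:
  phi_33 = [rho(3) - phi_21 rho(2) - phi_22 rho(1)] / [1 - phi_21 rho(1) - phi_22 rho(2)]
    numerator   = -0.31 - (0.489323)(-0.1562) - (-0.335488)(0.3664) = -0.11064504
    denominator = 1 - (0.489323)(0.3664) - (-0.335488)(-0.1562) = 0.76830894
  phi_33 = -0.11064504 / 0.76830894 = -0.144.
Therefore phi_{33} = -0.1440.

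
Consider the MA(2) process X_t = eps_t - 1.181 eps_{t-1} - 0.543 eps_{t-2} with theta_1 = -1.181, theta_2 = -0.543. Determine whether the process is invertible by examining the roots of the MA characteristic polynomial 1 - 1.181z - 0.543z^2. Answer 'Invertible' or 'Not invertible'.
\text{Not invertible}

The MA(q) characteristic polynomial is P(z) = 1 - 1.181z - 0.543z^2.
Invertibility requires all roots to lie outside the unit circle, i.e. |z| > 1 for every root.
Set 1 + (-1.181) z + (-0.543) z^2 = 0, i.e. a z^2 + b z + c = 0 with a = -0.543, b = -1.181, c = 1.
Discriminant D = b^2 - 4ac = (-1.181)^2 - 4*(-0.543)*1 = 1.394761 - (-2.172) = 3.566761.
D >= 0, so the roots are real: z = (-b +/- sqrt(D)) / (2a) = (1.181 +/- 1.888587) / (-1.086).
  z_1 = (1.181 + 1.888587) / (-1.086) = -2.8265,   |z_1| = 2.8265.
  z_2 = (1.181 - 1.888587) / (-1.086) = 0.6516,   |z_2| = 0.6516.
Moduli of all roots: 2.8265, 0.6516.
All moduli strictly greater than 1? No.
Verdict: Not invertible.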